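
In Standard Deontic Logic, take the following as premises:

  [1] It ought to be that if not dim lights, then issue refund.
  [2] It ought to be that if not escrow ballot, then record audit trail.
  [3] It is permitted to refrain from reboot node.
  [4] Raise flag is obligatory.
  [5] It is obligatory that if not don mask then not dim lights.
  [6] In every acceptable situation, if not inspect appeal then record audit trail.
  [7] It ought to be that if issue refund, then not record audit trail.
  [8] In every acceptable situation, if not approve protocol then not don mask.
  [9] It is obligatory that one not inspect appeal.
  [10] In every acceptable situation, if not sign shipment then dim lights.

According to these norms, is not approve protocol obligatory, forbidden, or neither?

Forbidden

Premise 9 gives O(¬inspect_appeal).
Applying K to premise 6 (O(¬inspect_appeal → record_audit_trail)) and O(¬inspect_appeal) yields O(record_audit_trail).
The contrapositive of premise 7 (O(issue_refund → ¬record_audit_trail)) is O(record_audit_trail → ¬issue_refund), and O(record_audit_trail) is already established, so O(¬issue_refund).
Premise 1 is O(¬dim_lights → issue_refund); contrapositively O(¬issue_refund → dim_lights). Since O(¬issue_refund) holds, K gives O(dim_lights).
Premise 5, O(¬don_mask → ¬dim_lights), contraposes to O(dim_lights → don_mask); with O(dim_lights) we get O(don_mask).
The contrapositive of premise 8 (O(¬approve_protocol → ¬don_mask)) is O(don_mask → approve_protocol), and O(don_mask) is already established, so O(approve_protocol).
Premises 2, 3, 4, 10 do not contribute to this derivation.
Thus O(approve_protocol), which is F(¬approve_protocol): ¬approve_protocol is forbidden.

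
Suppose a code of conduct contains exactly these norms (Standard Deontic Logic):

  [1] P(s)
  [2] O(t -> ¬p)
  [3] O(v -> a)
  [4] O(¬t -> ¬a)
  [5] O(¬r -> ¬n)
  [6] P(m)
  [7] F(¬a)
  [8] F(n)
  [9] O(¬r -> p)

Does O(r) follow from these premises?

Premise 7 is F(¬a), i.e. O(a).
Premise 4, O(¬t -> ¬a), contraposes to O(a -> t); with O(a) we get O(t).
Applying K to premise 2 (O(t -> ¬p)) and O(t) yields O(¬p).
Premise 9 is O(¬r -> p); contrapositively O(¬p -> r). Since O(¬p) holds, K gives O(r).
Premises 1, 3, 5, 6, 8 do not contribute to this derivation.
So O(r) follows.

Yes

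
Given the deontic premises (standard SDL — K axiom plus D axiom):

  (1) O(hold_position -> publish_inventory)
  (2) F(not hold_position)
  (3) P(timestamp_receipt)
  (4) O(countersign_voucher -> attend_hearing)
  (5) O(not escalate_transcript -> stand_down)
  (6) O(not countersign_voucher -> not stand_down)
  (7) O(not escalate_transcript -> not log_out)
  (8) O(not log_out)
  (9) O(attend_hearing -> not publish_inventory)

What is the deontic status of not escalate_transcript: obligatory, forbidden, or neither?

F(not hold_position) at premise 2 means O(hold_position).
Applying K to premise 1 (O(hold_position -> publish_inventory)) and O(hold_position) yields O(publish_inventory).
Premise 9, O(attend_hearing -> not publish_inventory), contraposes to O(publish_inventory -> not attend_hearing); with O(publish_inventory) we get O(not attend_hearing).
Premise 4 is O(countersign_voucher -> attend_hearing); contrapositively O(not attend_hearing -> not countersign_voucher). Since O(not attend_hearing) holds, K gives O(not countersign_voucher).
With premise 6, O(not countersign_voucher -> not stand_down), the K-axiom yields O(not stand_down).
The contrapositive of premise 5 (O(not escalate_transcript -> stand_down)) is O(not stand_down -> escalate_transcript), and O(not stand_down) is already established, so O(escalate_transcript).
Premises 3, 7, 8 do not contribute to this derivation.
Thus O(escalate_transcript), which is F(not escalate_transcript): not escalate_transcript is forbidden.

Forbidden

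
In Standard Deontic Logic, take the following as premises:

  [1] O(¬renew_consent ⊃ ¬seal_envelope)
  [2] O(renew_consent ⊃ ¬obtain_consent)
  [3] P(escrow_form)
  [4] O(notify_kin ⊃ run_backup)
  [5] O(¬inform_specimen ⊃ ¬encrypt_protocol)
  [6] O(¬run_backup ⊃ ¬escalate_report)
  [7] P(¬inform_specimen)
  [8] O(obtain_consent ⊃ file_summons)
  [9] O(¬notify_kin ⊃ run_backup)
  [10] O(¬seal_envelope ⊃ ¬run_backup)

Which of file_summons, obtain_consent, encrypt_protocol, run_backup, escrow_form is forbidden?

obtain_consent

By case analysis on ¬notify_kin: premise 9 gives O(¬notify_kin ⊃ run_backup) and premise 4 gives O(notify_kin ⊃ run_backup), so O(run_backup) either way.
Premise 10 is O(¬seal_envelope ⊃ ¬run_backup); contrapositively O(run_backup ⊃ seal_envelope). Since O(run_backup) holds, K gives O(seal_envelope).
The contrapositive of premise 1 (O(¬renew_consent ⊃ ¬seal_envelope)) is O(seal_envelope ⊃ renew_consent), and O(seal_envelope) is already established, so O(renew_consent).
Premise 2 is O(renew_consent ⊃ ¬obtain_consent); since O(renew_consent), deontic closure gives O(¬obtain_consent).
So O(¬obtain_consent) holds, i.e. obtain_consent is forbidden. None of the other listed options is forbidden under the premises.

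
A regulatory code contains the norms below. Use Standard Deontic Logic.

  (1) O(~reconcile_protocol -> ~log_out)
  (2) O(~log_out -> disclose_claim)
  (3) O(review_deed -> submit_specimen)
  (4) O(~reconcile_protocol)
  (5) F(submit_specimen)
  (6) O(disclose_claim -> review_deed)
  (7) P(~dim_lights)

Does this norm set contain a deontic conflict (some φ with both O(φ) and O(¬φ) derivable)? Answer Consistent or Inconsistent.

Premise 5 is F(submit_specimen), i.e. O(~submit_specimen).
The contrapositive of premise 3 (O(review_deed -> submit_specimen)) is O(~submit_specimen -> ~review_deed), and O(~submit_specimen) is already established, so O(~review_deed).
The contrapositive of premise 6 (O(disclose_claim -> review_deed)) is O(~review_deed -> ~disclose_claim), and O(~review_deed) is already established, so O(~disclose_claim).
The contrapositive of premise 2 (O(~log_out -> disclose_claim)) is O(~disclose_claim -> log_out), and O(~disclose_claim) is already established, so O(log_out).
The contrapositive of premise 1 (O(~reconcile_protocol -> ~log_out)) is O(log_out -> reconcile_protocol), and O(log_out) is already established, so O(reconcile_protocol).
However, premise 4 gives O(~reconcile_protocol).
We now have both O(reconcile_protocol) and O(~reconcile_protocol) — reconcile_protocol is simultaneously obligatory and forbidden, violating the D-axiom.

Inconsistent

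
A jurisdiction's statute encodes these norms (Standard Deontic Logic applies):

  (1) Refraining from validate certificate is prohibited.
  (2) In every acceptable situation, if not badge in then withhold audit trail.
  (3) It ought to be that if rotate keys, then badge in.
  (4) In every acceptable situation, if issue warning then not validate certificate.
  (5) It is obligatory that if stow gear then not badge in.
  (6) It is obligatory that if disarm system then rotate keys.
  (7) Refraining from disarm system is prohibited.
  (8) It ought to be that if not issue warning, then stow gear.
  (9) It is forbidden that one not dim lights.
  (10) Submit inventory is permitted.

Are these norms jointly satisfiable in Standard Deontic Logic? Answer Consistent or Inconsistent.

Premise 7, F(¬disarm_system), is equivalent to O(disarm_system).
Premise 6 is O(disarm_system → rotate_keys); since O(disarm_system), deontic closure gives O(rotate_keys).
Applying K to premise 3 (O(rotate_keys → badge_in)) and O(rotate_keys) yields O(badge_in).
Premise 5, O(stow_gear → ¬badge_in), contraposes to O(badge_in → ¬stow_gear); with O(badge_in) we get O(¬stow_gear).
Premise 8 is O(¬issue_warning → stow_gear); contrapositively O(¬stow_gear → issue_warning). Since O(¬stow_gear) holds, K gives O(issue_warning).
From O(issue_warning) and premise 4, O(issue_warning → ¬validate_certificate), we obtain O(¬validate_certificate).
However, F(¬validate_certificate) at premise 1 amounts to O(validate_certificate).
We now have both O(¬validate_certificate) and O(validate_certificate) — validate_certificate is simultaneously obligatory and forbidden, violating the D-axiom.

Inconsistent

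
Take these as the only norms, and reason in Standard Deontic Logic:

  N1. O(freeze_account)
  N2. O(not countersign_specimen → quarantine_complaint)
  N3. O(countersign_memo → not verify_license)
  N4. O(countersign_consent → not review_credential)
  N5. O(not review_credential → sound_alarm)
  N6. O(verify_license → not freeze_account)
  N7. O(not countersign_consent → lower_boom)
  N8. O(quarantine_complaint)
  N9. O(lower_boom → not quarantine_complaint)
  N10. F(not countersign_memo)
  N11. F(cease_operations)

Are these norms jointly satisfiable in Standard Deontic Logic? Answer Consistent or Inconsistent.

Consistent

Premise 6 is O(verify_license → not freeze_account), but O(verify_license) is not derivable from the premises, so it does not yield O(not freeze_account).
So O(not freeze_account) is not derivable, and the apparent clash with O(freeze_account) does not arise.
A world satisfying every obligation exists (e.g. cease_operations=false, countersign_consent=true, countersign_memo=true, countersign_specimen=false, freeze_account=true, lower_boom=false, quarantine_complaint=true, review_credential=false, sound_alarm=true, verify_license=false); no atom is both obligatory and forbidden, so the set is consistent.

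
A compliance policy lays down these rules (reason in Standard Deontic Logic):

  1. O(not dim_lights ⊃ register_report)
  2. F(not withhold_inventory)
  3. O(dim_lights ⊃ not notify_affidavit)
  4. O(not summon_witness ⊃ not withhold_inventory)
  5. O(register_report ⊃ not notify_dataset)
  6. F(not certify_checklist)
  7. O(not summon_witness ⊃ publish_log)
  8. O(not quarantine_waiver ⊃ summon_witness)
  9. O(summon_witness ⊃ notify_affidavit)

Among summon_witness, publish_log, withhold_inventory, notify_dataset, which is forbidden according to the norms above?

notify_dataset

Premise 2 is F(not withhold_inventory), i.e. O(withhold_inventory).
The contrapositive of premise 4 (O(not summon_witness ⊃ not withhold_inventory)) is O(withhold_inventory ⊃ summon_witness), and O(withhold_inventory) is already established, so O(summon_witness).
From O(summon_witness) and premise 9, O(summon_witness ⊃ notify_affidavit), we obtain O(notify_affidavit).
The contrapositive of premise 3 (O(dim_lights ⊃ not notify_affidavit)) is O(notify_affidavit ⊃ not dim_lights), and O(notify_affidavit) is already established, so O(not dim_lights).
With premise 1, O(not dim_lights ⊃ register_report), the K-axiom yields O(register_report).
Applying K to premise 5 (O(register_report ⊃ not notify_dataset)) and O(register_report) yields O(not notify_dataset).
So O(not notify_dataset) holds, i.e. notify_dataset is forbidden. None of the other listed options is forbidden under the premises.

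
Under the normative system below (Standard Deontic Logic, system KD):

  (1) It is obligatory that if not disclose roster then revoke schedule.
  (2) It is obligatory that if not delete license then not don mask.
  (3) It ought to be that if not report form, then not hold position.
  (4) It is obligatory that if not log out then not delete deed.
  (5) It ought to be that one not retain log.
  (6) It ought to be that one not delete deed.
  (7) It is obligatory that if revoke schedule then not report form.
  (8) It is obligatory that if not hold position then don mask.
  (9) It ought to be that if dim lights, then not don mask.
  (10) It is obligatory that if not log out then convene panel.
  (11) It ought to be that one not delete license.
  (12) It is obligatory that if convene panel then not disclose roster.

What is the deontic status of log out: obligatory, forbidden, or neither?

Obligatory

Premise 11 states O(¬delete_license) outright.
With premise 2, O(¬delete_license → ¬don_mask), the K-axiom yields O(¬don_mask).
Premise 8 is O(¬hold_position → don_mask); contrapositively O(¬don_mask → hold_position). Since O(¬don_mask) holds, K gives O(hold_position).
Premise 3 is O(¬report_form → ¬hold_position); contrapositively O(hold_position → report_form). Since O(hold_position) holds, K gives O(report_form).
The contrapositive of premise 7 (O(revoke_schedule → ¬report_form)) is O(report_form → ¬revoke_schedule), and O(report_form) is already established, so O(¬revoke_schedule).
Premise 1 is O(¬disclose_roster → revoke_schedule); contrapositively O(¬revoke_schedule → disclose_roster). Since O(¬revoke_schedule) holds, K gives O(disclose_roster).
Premise 12, O(convene_panel → ¬disclose_roster), contraposes to O(disclose_roster → ¬convene_panel); with O(disclose_roster) we get O(¬convene_panel).
The contrapositive of premise 10 (O(¬log_out → convene_panel)) is O(¬convene_panel → log_out), and O(¬convene_panel) is already established, so O(log_out).
Premises 4, 5, 6, 9 do not contribute to this derivation.
Hence log_out is obligatory.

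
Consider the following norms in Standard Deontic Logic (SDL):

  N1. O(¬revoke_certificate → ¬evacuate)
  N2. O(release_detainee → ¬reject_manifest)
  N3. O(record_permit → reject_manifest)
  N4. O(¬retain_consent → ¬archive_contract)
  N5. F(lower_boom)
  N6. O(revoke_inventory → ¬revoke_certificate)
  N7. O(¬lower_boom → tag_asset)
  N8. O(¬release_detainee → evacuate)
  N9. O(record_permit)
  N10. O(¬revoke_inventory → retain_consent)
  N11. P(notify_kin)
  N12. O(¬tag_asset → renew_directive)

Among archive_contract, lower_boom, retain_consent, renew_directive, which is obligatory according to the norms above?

Premise 9 gives O(record_permit).
Applying K to premise 3 (O(record_permit → reject_manifest)) and O(record_permit) yields O(reject_manifest).
Premise 2 is O(release_detainee → ¬reject_manifest); contrapositively O(reject_manifest → ¬release_detainee). Since O(reject_manifest) holds, K gives O(¬release_detainee).
Premise 8 is O(¬release_detainee → evacuate); since O(¬release_detainee), deontic closure gives O(evacuate).
Premise 1 is O(¬revoke_certificate → ¬evacuate); contrapositively O(evacuate → revoke_certificate). Since O(evacuate) holds, K gives O(revoke_certificate).
Premise 6, O(revoke_inventory → ¬revoke_certificate), contraposes to O(revoke_certificate → ¬revoke_inventory); with O(revoke_certificate) we get O(¬revoke_inventory).
With premise 10, O(¬revoke_inventory → retain_consent), the K-axiom yields O(retain_consent).
So O(retain_consent) holds — retain_consent is obligatory. None of the other listed options is made obligatory by any chain of premises.

retain_consent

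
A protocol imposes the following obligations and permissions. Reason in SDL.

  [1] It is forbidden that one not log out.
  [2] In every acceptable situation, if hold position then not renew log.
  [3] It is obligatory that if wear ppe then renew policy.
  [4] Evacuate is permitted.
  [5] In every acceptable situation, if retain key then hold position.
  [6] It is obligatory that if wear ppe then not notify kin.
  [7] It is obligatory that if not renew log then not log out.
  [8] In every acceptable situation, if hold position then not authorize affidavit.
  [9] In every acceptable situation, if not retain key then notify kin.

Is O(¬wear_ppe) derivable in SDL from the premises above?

Yes

Premise 1, F(¬log_out), is equivalent to O(log_out).
Premise 7 is O(¬renew_log → ¬log_out); contrapositively O(log_out → renew_log). Since O(log_out) holds, K gives O(renew_log).
Premise 2 is O(hold_position → ¬renew_log); contrapositively O(renew_log → ¬hold_position). Since O(renew_log) holds, K gives O(¬hold_position).
The contrapositive of premise 5 (O(retain_key → hold_position)) is O(¬hold_position → ¬retain_key), and O(¬hold_position) is already established, so O(¬retain_key).
Premise 9 is O(¬retain_key → notify_kin); since O(¬retain_key), deontic closure gives O(notify_kin).
Premise 6, O(wear_ppe → ¬notify_kin), contraposes to O(notify_kin → ¬wear_ppe); with O(notify_kin) we get O(¬wear_ppe).
Premises 3, 4, 8 do not contribute to this derivation.
So O(¬wear_ppe) follows.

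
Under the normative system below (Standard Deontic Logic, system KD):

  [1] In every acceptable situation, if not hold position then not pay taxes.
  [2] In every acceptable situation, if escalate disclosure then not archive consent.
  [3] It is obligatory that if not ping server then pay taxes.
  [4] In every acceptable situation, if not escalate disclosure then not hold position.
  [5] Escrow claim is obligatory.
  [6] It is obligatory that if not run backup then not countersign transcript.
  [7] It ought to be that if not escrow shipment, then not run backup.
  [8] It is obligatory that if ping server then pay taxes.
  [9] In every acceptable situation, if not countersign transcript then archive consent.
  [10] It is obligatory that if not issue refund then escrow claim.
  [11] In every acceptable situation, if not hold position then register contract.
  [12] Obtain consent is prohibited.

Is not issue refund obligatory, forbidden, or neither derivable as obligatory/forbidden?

Premise 10 is O(¬issue_refund → escrow_claim); even if O(escrow_claim) held, inferring O(¬issue_refund) would be affirming the consequent — invalid.
No premise or chain of K-axiom applications forces O(¬issue_refund), and none forces O(issue_refund). So ¬issue_refund is neither obligatory nor forbidden under these norms.

Neither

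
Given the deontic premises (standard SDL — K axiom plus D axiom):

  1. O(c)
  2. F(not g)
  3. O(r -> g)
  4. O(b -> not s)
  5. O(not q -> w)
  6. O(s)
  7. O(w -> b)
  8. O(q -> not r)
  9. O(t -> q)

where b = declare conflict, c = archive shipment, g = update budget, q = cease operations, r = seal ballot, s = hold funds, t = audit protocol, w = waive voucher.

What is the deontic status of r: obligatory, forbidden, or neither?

From premise 6 we have O(s).
The contrapositive of premise 4 (O(b -> not s)) is O(s -> not b), and O(s) is already established, so O(not b).
Premise 7, O(w -> b), contraposes to O(not b -> not w); with O(not b) we get O(not w).
Premise 5 is O(not q -> w); contrapositively O(not w -> q). Since O(not w) holds, K gives O(q).
Premise 8 is O(q -> not r); since O(q), deontic closure gives O(not r).
Premises 1, 2, 3, 9 do not contribute to this derivation.
Thus O(not r), which is F(r): r is forbidden.

Forbidden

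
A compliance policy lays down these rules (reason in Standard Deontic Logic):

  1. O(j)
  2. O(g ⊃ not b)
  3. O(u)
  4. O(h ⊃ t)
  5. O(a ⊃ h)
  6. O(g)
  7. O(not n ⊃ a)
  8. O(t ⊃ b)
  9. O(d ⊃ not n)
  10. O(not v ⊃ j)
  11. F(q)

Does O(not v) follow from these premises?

Premise 10 is O(not v ⊃ j); even if O(j) held, inferring O(not v) would be affirming the consequent — invalid.
No other premise forces O(not v). An ideal world satisfying every premise can still have not v false, so O(not v) is not derivable.

No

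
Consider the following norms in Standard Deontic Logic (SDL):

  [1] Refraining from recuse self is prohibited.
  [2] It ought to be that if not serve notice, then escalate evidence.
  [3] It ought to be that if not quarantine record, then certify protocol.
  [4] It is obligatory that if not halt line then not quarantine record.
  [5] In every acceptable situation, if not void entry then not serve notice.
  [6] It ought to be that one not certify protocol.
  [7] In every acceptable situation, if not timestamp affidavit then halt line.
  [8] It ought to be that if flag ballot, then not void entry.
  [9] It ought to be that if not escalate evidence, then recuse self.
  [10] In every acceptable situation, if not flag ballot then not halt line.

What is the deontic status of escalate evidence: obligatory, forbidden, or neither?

Premise 6 gives O(¬certify_protocol).
Premise 3 is O(¬quarantine_record → certify_protocol); contrapositively O(¬certify_protocol → quarantine_record). Since O(¬certify_protocol) holds, K gives O(quarantine_record).
The contrapositive of premise 4 (O(¬halt_line → ¬quarantine_record)) is O(quarantine_record → halt_line), and O(quarantine_record) is already established, so O(halt_line).
The contrapositive of premise 10 (O(¬flag_ballot → ¬halt_line)) is O(halt_line → flag_ballot), and O(halt_line) is already established, so O(flag_ballot).
From O(flag_ballot) and premise 8, O(flag_ballot → ¬void_entry), we obtain O(¬void_entry).
With premise 5, O(¬void_entry → ¬serve_notice), the K-axiom yields O(¬serve_notice).
From O(¬serve_notice) and premise 2, O(¬serve_notice → escalate_evidence), we obtain O(escalate_evidence).
Premises 1, 7, 9 do not contribute to this derivation.
Hence escalate_evidence is obligatory.

Obligatory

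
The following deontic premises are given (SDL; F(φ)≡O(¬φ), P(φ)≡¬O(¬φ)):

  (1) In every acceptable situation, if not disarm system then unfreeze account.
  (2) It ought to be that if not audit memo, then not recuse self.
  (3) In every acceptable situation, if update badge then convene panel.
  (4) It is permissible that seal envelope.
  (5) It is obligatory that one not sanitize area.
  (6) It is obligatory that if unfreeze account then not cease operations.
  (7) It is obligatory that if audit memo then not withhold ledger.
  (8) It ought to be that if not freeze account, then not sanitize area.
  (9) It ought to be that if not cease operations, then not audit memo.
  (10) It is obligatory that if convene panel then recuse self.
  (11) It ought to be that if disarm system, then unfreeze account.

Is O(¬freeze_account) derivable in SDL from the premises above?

No

Premise 8 is O(¬freeze_account → ¬sanitize_area); even if O(¬sanitize_area) held, inferring O(¬freeze_account) would be affirming the consequent — invalid.
No other premise forces O(¬freeze_account). An ideal world satisfying every premise can still have ¬freeze_account false, so O(¬freeze_account) is not derivable.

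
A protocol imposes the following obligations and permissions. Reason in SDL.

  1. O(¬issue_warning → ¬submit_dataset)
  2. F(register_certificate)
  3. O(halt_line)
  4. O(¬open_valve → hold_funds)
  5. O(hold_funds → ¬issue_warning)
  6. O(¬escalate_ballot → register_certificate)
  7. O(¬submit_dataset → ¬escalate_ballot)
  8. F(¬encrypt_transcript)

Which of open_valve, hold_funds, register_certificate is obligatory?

Premise 2, F(register_certificate), is equivalent to O(¬register_certificate).
The contrapositive of premise 6 (O(¬escalate_ballot → register_certificate)) is O(¬register_certificate → escalate_ballot), and O(¬register_certificate) is already established, so O(escalate_ballot).
Premise 7, O(¬submit_dataset → ¬escalate_ballot), contraposes to O(escalate_ballot → submit_dataset); with O(escalate_ballot) we get O(submit_dataset).
The contrapositive of premise 1 (O(¬issue_warning → ¬submit_dataset)) is O(submit_dataset → issue_warning), and O(submit_dataset) is already established, so O(issue_warning).
Premise 5 is O(hold_funds → ¬issue_warning); contrapositively O(issue_warning → ¬hold_funds). Since O(issue_warning) holds, K gives O(¬hold_funds).
The contrapositive of premise 4 (O(¬open_valve → hold_funds)) is O(¬hold_funds → open_valve), and O(¬hold_funds) is already established, so O(open_valve).
So O(open_valve) holds — open_valve is obligatory. None of the other listed options is made obligatory by any chain of premises.

open_valve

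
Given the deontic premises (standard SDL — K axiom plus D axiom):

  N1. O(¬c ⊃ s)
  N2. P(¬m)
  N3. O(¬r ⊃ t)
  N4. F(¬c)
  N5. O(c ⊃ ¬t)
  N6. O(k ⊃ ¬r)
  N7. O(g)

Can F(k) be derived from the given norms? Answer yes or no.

Yes

Premise 4, F(¬c), is equivalent to O(c).
Applying K to premise 5 (O(c ⊃ ¬t)) and O(c) yields O(¬t).
Premise 3 is O(¬r ⊃ t); contrapositively O(¬t ⊃ r). Since O(¬t) holds, K gives O(r).
The contrapositive of premise 6 (O(k ⊃ ¬r)) is O(r ⊃ ¬k), and O(r) is already established, so O(¬k).
Premises 1, 2, 7 do not contribute to this derivation.
So O(¬k) holds, i.e. F(k). The claim follows.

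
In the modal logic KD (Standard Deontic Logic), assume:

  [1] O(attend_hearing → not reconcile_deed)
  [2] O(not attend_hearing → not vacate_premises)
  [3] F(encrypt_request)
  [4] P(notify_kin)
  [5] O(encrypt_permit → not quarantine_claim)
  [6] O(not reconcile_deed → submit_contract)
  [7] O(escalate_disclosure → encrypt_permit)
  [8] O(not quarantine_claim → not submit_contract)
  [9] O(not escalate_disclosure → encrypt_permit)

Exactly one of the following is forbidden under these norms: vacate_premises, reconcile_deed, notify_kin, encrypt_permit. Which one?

vacate_premises

Premises 9 and 7 cover both cases: O(not escalate_disclosure → encrypt_permit) and O(escalate_disclosure → encrypt_permit). Since not escalate_disclosure ∨ escalate_disclosure is a tautology, O(encrypt_permit) follows.
With premise 5, O(encrypt_permit → not quarantine_claim), the K-axiom yields O(not quarantine_claim).
Premise 8 is O(not quarantine_claim → not submit_contract); since O(not quarantine_claim), deontic closure gives O(not submit_contract).
Premise 6, O(not reconcile_deed → submit_contract), contraposes to O(not submit_contract → reconcile_deed); with O(not submit_contract) we get O(reconcile_deed).
The contrapositive of premise 1 (O(attend_hearing → not reconcile_deed)) is O(reconcile_deed → not attend_hearing), and O(reconcile_deed) is already established, so O(not attend_hearing).
With premise 2, O(not attend_hearing → not vacate_premises), the K-axiom yields O(not vacate_premises).
So O(not vacate_premises) holds, i.e. vacate_premises is forbidden. None of the other listed options is forbidden under the premises.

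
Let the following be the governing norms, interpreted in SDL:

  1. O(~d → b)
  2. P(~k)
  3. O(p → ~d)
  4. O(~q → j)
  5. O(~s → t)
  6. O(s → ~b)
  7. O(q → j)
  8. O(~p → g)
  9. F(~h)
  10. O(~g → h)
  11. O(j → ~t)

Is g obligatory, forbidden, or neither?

Premises 7 and 4 are O(q → j) and O(~q → j); every ideal world satisfies q or ~q, so in either case j holds — hence O(j).
Applying K to premise 11 (O(j → ~t)) and O(j) yields O(~t).
The contrapositive of premise 5 (O(~s → t)) is O(~t → s), and O(~t) is already established, so O(s).
With premise 6, O(s → ~b), the K-axiom yields O(~b).
Premise 1 is O(~d → b); contrapositively O(~b → d). Since O(~b) holds, K gives O(d).
Premise 3 is O(p → ~d); contrapositively O(d → ~p). Since O(d) holds, K gives O(~p).
Premise 8 is O(~p → g); since O(~p), deontic closure gives O(g).
Premises 2, 9, 10 do not contribute to this derivation.
Hence g is obligatory.

Obligatory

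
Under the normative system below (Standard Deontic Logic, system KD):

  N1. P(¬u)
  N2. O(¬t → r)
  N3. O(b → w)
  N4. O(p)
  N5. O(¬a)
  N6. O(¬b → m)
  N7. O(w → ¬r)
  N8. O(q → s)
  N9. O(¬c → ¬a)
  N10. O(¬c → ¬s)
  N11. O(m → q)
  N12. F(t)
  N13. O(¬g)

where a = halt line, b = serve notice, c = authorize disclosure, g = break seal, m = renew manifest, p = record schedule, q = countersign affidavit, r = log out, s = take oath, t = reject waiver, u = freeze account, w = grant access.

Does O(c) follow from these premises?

Yes

F(t) at premise 12 means O(¬t).
Premise 2 is O(¬t → r); since O(¬t), deontic closure gives O(r).
Premise 7 is O(w → ¬r); contrapositively O(r → ¬w). Since O(r) holds, K gives O(¬w).
Premise 3, O(b → w), contraposes to O(¬w → ¬b); with O(¬w) we get O(¬b).
With premise 6, O(¬b → m), the K-axiom yields O(m).
Applying K to premise 11 (O(m → q)) and O(m) yields O(q).
With premise 8, O(q → s), the K-axiom yields O(s).
Premise 10 is O(¬c → ¬s); contrapositively O(s → c). Since O(s) holds, K gives O(c).
Premises 1, 4, 5, 9, 13 do not contribute to this derivation.
So O(c) follows.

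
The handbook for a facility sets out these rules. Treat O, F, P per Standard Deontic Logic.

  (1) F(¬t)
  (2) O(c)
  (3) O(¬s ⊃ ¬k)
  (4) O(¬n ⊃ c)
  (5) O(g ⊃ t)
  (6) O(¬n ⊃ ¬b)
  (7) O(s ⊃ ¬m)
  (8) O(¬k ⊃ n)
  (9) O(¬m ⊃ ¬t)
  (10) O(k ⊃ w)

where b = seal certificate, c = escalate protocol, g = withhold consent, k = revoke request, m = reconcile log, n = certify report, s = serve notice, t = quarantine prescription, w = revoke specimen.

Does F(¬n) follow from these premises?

Yes

F(¬t) at premise 1 means O(t).
Premise 9 is O(¬m ⊃ ¬t); contrapositively O(t ⊃ m). Since O(t) holds, K gives O(m).
Premise 7 is O(s ⊃ ¬m); contrapositively O(m ⊃ ¬s). Since O(m) holds, K gives O(¬s).
From O(¬s) and premise 3, O(¬s ⊃ ¬k), we obtain O(¬k).
Applying K to premise 8 (O(¬k ⊃ n)) and O(¬k) yields O(n).
Premises 2, 4, 5, 6, 10 do not contribute to this derivation.
So O(n) holds, i.e. F(¬n). The claim follows.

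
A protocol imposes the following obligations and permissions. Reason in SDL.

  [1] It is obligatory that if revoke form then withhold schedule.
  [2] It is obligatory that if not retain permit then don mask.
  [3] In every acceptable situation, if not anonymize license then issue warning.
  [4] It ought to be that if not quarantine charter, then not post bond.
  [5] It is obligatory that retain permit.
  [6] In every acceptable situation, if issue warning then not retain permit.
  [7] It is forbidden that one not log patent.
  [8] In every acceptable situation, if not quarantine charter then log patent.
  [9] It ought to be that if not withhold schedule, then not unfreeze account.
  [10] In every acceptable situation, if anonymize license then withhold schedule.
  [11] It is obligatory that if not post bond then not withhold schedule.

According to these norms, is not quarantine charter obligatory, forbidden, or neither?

Premise 5 states O(retain_permit) outright.
Premise 6 is O(issue_warning → ¬retain_permit); contrapositively O(retain_permit → ¬issue_warning). Since O(retain_permit) holds, K gives O(¬issue_warning).
The contrapositive of premise 3 (O(¬anonymize_license → issue_warning)) is O(¬issue_warning → anonymize_license), and O(¬issue_warning) is already established, so O(anonymize_license).
With premise 10, O(anonymize_license → withhold_schedule), the K-axiom yields O(withhold_schedule).
The contrapositive of premise 11 (O(¬post_bond → ¬withhold_schedule)) is O(withhold_schedule → post_bond), and O(withhold_schedule) is already established, so O(post_bond).
Premise 4 is O(¬quarantine_charter → ¬post_bond); contrapositively O(post_bond → quarantine_charter). Since O(post_bond) holds, K gives O(quarantine_charter).
Premises 1, 2, 7, 8, 9 do not contribute to this derivation.
Thus O(quarantine_charter), which is F(¬quarantine_charter): ¬quarantine_charter is forbidden.

Forbidden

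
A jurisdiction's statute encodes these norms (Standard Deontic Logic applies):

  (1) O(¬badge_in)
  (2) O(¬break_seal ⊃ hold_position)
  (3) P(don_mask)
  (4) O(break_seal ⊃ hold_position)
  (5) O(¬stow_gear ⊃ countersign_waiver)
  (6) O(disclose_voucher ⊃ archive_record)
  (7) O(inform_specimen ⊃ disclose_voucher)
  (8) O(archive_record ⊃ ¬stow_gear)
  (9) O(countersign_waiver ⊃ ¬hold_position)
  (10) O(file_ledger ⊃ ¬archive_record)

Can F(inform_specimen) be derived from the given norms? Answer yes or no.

Yes

Premises 2 and 4 cover both cases: O(¬break_seal ⊃ hold_position) and O(break_seal ⊃ hold_position). Since ¬break_seal ∨ break_seal is a tautology, O(hold_position) follows.
The contrapositive of premise 9 (O(countersign_waiver ⊃ ¬hold_position)) is O(hold_position ⊃ ¬countersign_waiver), and O(hold_position) is already established, so O(¬countersign_waiver).
Premise 5 is O(¬stow_gear ⊃ countersign_waiver); contrapositively O(¬countersign_waiver ⊃ stow_gear). Since O(¬countersign_waiver) holds, K gives O(stow_gear).
The contrapositive of premise 8 (O(archive_record ⊃ ¬stow_gear)) is O(stow_gear ⊃ ¬archive_record), and O(stow_gear) is already established, so O(¬archive_record).
Premise 6 is O(disclose_voucher ⊃ archive_record); contrapositively O(¬archive_record ⊃ ¬disclose_voucher). Since O(¬archive_record) holds, K gives O(¬disclose_voucher).
The contrapositive of premise 7 (O(inform_specimen ⊃ disclose_voucher)) is O(¬disclose_voucher ⊃ ¬inform_specimen), and O(¬disclose_voucher) is already established, so O(¬inform_specimen).
Premises 1, 3, 10 do not contribute to this derivation.
So O(¬inform_specimen) holds, i.e. F(inform_specimen). The claim follows.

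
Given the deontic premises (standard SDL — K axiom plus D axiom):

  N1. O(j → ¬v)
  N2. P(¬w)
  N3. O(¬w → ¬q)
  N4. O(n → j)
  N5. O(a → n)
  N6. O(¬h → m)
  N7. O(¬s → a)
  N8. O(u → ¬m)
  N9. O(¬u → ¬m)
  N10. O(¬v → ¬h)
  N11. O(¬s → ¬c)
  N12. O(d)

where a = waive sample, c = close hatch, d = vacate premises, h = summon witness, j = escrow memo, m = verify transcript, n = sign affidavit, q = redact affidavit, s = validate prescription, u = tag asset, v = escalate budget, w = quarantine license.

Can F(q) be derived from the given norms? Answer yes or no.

No

Premise 3 is O(¬w → ¬q), but O(¬w) is not derivable from the premises (the permission P(¬w) asserts only ¬O(w), not O(¬w)), so it does not yield O(¬q).
No other premise forces O(¬q). An ideal world satisfying every premise can still have q true, so F(q) is not derivable.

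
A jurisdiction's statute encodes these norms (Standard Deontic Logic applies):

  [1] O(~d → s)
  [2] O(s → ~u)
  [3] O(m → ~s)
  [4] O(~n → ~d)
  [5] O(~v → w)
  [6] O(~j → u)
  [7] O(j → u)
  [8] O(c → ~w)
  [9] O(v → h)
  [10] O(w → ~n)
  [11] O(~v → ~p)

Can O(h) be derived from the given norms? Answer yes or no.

Yes

Premises 7 and 6 are O(j → u) and O(~j → u); every ideal world satisfies j or ~j, so in either case u holds — hence O(u).
The contrapositive of premise 2 (O(s → ~u)) is O(u → ~s), and O(u) is already established, so O(~s).
The contrapositive of premise 1 (O(~d → s)) is O(~s → d), and O(~s) is already established, so O(d).
Premise 4 is O(~n → ~d); contrapositively O(d → n). Since O(d) holds, K gives O(n).
The contrapositive of premise 10 (O(w → ~n)) is O(n → ~w), and O(n) is already established, so O(~w).
The contrapositive of premise 5 (O(~v → w)) is O(~w → v), and O(~w) is already established, so O(v).
From O(v) and premise 9, O(v → h), we obtain O(h).
Premises 3, 8, 11 do not contribute to this derivation.
So O(h) follows.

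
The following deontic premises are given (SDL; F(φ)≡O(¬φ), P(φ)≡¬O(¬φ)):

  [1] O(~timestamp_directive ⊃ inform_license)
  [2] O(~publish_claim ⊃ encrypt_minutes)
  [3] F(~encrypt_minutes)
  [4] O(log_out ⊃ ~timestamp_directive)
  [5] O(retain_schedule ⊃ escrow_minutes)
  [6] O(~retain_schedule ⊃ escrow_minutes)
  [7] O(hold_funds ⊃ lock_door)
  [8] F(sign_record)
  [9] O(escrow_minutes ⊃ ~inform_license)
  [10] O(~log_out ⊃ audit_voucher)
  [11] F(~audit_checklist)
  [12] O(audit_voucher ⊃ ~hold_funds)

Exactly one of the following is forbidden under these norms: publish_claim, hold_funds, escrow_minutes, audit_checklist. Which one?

hold_funds

Premises 6 and 5 cover both cases: O(~retain_schedule ⊃ escrow_minutes) and O(retain_schedule ⊃ escrow_minutes). Since ~retain_schedule ∨ retain_schedule is a tautology, O(escrow_minutes) follows.
Premise 9 is O(escrow_minutes ⊃ ~inform_license); since O(escrow_minutes), deontic closure gives O(~inform_license).
Premise 1, O(~timestamp_directive ⊃ inform_license), contraposes to O(~inform_license ⊃ timestamp_directive); with O(~inform_license) we get O(timestamp_directive).
Premise 4 is O(log_out ⊃ ~timestamp_directive); contrapositively O(timestamp_directive ⊃ ~log_out). Since O(timestamp_directive) holds, K gives O(~log_out).
Premise 10 is O(~log_out ⊃ audit_voucher); since O(~log_out), deontic closure gives O(audit_voucher).
From O(audit_voucher) and premise 12, O(audit_voucher ⊃ ~hold_funds), we obtain O(~hold_funds).
So O(~hold_funds) holds, i.e. hold_funds is forbidden. None of the other listed options is forbidden under the premises.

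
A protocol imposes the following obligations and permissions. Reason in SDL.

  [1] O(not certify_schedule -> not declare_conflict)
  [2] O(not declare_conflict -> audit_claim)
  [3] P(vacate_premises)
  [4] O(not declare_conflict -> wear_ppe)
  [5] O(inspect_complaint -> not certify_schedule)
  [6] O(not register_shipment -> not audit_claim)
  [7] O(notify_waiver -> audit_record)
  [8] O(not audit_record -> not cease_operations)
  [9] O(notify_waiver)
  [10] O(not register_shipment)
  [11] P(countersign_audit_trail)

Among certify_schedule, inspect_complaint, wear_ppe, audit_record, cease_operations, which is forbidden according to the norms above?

inspect_complaint

From premise 10 we have O(not register_shipment).
Premise 6 is O(not register_shipment -> not audit_claim); since O(not register_shipment), deontic closure gives O(not audit_claim).
Premise 2, O(not declare_conflict -> audit_claim), contraposes to O(not audit_claim -> declare_conflict); with O(not audit_claim) we get O(declare_conflict).
Premise 1 is O(not certify_schedule -> not declare_conflict); contrapositively O(declare_conflict -> certify_schedule). Since O(declare_conflict) holds, K gives O(certify_schedule).
Premise 5 is O(inspect_complaint -> not certify_schedule); contrapositively O(certify_schedule -> not inspect_complaint). Since O(certify_schedule) holds, K gives O(not inspect_complaint).
So O(not inspect_complaint) holds, i.e. inspect_complaint is forbidden. None of the other listed options is forbidden under the premises.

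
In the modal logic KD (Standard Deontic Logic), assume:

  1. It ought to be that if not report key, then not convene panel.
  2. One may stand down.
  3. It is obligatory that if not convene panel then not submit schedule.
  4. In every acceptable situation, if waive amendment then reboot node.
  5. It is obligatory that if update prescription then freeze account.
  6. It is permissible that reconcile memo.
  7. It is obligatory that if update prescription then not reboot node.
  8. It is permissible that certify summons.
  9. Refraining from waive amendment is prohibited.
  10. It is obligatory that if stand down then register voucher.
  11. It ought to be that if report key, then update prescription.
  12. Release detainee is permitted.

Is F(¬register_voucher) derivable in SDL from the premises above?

No

Premise 10 is O(stand_down → register_voucher), but O(stand_down) is not derivable from the premises (the permission P(stand_down) asserts only ¬O(¬stand_down), not O(stand_down)), so it does not yield O(register_voucher).
No other premise forces O(register_voucher). An ideal world satisfying every premise can still have ¬register_voucher true, so F(¬register_voucher) is not derivable.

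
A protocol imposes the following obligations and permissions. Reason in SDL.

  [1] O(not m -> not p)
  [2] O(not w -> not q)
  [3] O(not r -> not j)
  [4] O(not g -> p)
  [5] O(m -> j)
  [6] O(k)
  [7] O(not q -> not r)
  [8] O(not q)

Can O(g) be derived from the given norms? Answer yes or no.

Yes

Premise 8 gives O(not q).
Premise 7 is O(not q -> not r); since O(not q), deontic closure gives O(not r).
Premise 3 is O(not r -> not j); since O(not r), deontic closure gives O(not j).
Premise 5, O(m -> j), contraposes to O(not j -> not m); with O(not j) we get O(not m).
From O(not m) and premise 1, O(not m -> not p), we obtain O(not p).
Premise 4 is O(not g -> p); contrapositively O(not p -> g). Since O(not p) holds, K gives O(g).
Premises 2, 6 do not contribute to this derivation.
So O(g) follows.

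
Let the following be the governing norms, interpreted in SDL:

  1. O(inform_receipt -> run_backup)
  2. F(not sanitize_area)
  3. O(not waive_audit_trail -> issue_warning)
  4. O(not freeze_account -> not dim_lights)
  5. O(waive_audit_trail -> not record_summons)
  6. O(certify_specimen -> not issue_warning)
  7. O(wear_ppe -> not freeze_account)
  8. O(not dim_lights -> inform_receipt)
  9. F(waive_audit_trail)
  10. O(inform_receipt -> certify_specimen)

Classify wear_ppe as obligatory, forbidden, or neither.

Forbidden

Premise 9 is F(waive_audit_trail), i.e. O(not waive_audit_trail).
Applying K to premise 3 (O(not waive_audit_trail -> issue_warning)) and O(not waive_audit_trail) yields O(issue_warning).
The contrapositive of premise 6 (O(certify_specimen -> not issue_warning)) is O(issue_warning -> not certify_specimen), and O(issue_warning) is already established, so O(not certify_specimen).
Premise 10, O(inform_receipt -> certify_specimen), contraposes to O(not certify_specimen -> not inform_receipt); with O(not certify_specimen) we get O(not inform_receipt).
Premise 8 is O(not dim_lights -> inform_receipt); contrapositively O(not inform_receipt -> dim_lights). Since O(not inform_receipt) holds, K gives O(dim_lights).
Premise 4, O(not freeze_account -> not dim_lights), contraposes to O(dim_lights -> freeze_account); with O(dim_lights) we get O(freeze_account).
Premise 7 is O(wear_ppe -> not freeze_account); contrapositively O(freeze_account -> not wear_ppe). Since O(freeze_account) holds, K gives O(not wear_ppe).
Premises 1, 2, 5 do not contribute to this derivation.
Thus O(not wear_ppe), which is F(wear_ppe): wear_ppe is forbidden.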